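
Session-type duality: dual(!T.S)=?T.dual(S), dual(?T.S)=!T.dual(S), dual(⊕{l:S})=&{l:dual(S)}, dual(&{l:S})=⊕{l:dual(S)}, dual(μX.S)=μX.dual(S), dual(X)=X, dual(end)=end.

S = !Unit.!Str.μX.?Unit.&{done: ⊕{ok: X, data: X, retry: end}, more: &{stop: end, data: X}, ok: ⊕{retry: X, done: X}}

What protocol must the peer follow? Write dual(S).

?Unit.?Str.μX.!Unit.⊕{done: &{ok: X, data: X, retry: end}, more: ⊕{stop: end, data: X}, ok: &{retry: X, done: X}}

!Unit = ?Unit
  !Str = ?Str
    μX = μX  (binder kept)
      ?Unit = !Unit
        &{done,more,ok} = ⊕{done,more,ok}  (external→internal)
          • done:
            ⊕{ok,data,retry} = &{ok,data,retry}  (select→offer)
              • ok:
                dual(X) = X
              • data:
                dual(X) = X
              • retry:
                dual(end) = end
          • more:
            &{stop,data} = ⊕{stop,data}  (external→internal)
              • stop:
                dual(end) = end
              • data:
                dual(X) = X
          • ok:
            ⊕{retry,done} = &{retry,done}  (select→offer)
              • retry:
                dual(X) = X
              • done:
                dual(X) = X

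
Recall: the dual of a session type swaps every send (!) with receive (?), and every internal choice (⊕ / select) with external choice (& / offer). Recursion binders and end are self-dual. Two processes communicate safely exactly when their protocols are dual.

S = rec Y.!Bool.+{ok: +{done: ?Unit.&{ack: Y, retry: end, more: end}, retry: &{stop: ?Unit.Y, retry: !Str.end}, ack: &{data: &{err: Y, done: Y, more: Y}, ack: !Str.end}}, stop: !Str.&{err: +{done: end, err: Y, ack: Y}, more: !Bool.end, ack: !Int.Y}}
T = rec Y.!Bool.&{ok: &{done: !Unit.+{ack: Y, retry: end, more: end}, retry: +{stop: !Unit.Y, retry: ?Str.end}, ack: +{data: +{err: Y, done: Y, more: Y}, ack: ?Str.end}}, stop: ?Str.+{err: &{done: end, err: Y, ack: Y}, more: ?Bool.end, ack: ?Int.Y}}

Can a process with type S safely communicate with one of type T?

NO

rec Y | rec Y  ok (μ self-dual)
  !Bool | !Bool  ✗ same direction on both sides — not dual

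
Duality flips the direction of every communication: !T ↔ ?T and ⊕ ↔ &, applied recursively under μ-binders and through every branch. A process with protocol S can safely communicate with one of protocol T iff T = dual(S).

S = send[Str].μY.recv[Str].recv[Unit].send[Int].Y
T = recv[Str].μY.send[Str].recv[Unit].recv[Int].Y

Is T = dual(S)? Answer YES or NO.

NO

send[Str] | recv[Str]  ✓
  μY | μY  ✓ (rec unchanged)
    recv[Str] | send[Str]  ✓
      recv[Unit] | recv[Unit]  ✗ same direction on both sides — not dual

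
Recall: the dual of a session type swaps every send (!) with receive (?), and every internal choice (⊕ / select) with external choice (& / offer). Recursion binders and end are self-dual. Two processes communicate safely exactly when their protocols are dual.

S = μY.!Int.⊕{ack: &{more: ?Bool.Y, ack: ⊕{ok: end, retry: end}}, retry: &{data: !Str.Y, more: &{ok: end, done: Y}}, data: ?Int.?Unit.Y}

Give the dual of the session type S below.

μY.?Int.&{ack: ⊕{more: !Bool.Y, ack: &{ok: end, retry: end}}, retry: ⊕{data: ?Str.Y, more: ⊕{ok: end, done: Y}}, data: !Int.!Unit.Y}

μY = μY  (binder kept)
  !Int = ?Int
    ⊕{ack,retry,data} = &{ack,retry,data}  (⊕→&)
      [ack]
        &{more,ack} = ⊕{more,ack}  (&→⊕)
          [more]
            ?Bool = !Bool
              dual(Y) = Y
          [ack]
            ⊕{ok,retry} = &{ok,retry}  (⊕→&)
              [ok]
                dual(end) = end
              [retry]
                dual(end) = end
      [retry]
        &{data,more} = ⊕{data,more}  (&→⊕)
          [data]
            !Str = ?Str
              dual(Y) = Y
          [more]
            &{ok,done} = ⊕{ok,done}  (&→⊕)
              [ok]
                dual(end) = end
              [done]
                dual(Y) = Y
      [data]
        ?Int = !Int
          ?Unit = !Unit
            dual(Y) = Y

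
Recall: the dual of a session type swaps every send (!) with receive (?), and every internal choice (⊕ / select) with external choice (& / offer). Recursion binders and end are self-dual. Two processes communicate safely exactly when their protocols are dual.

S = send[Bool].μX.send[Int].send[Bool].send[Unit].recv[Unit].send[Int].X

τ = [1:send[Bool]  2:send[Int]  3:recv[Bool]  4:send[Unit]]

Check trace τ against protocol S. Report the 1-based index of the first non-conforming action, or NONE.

[1] send[Bool]  ok  cont: μX.…
[2] send[Int]  ok  cont: send[Bool].send[Unit].recv[Unit].send[Int].μX.…
[3] got recv[Bool], protocol expects send[Bool]  ✗

3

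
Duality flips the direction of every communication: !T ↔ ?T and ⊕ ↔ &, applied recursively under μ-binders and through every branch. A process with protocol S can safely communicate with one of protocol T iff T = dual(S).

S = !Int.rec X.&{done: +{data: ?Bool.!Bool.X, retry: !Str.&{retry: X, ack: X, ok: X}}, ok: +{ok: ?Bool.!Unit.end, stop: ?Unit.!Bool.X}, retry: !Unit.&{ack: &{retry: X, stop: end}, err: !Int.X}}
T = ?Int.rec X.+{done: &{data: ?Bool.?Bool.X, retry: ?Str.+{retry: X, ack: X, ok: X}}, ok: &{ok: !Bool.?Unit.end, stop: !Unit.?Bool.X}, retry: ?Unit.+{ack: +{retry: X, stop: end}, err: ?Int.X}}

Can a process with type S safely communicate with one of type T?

!Int vs ?Int  ✓
  rec X vs rec X  ✓ (binder kept)
    &{done,ok,retry} vs +{done,ok,retry}  ✓ labels match
      case done:
        +{data,retry} vs &{data,retry}  ✓ labels match
          case data:
            ?Bool vs ?Bool  ✗ same direction on both sides — not dual

NO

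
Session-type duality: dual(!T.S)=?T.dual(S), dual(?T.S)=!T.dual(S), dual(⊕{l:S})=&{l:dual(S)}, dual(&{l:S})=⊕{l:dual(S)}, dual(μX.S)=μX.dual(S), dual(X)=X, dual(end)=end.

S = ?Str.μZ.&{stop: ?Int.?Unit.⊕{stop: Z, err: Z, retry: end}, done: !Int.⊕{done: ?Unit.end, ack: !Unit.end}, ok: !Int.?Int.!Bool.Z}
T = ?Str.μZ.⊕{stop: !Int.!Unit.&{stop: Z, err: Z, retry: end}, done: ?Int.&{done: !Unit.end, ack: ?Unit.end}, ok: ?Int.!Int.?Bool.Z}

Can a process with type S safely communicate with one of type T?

NO

?Str ‖ ?Str  ✗ same direction on both sides — not dual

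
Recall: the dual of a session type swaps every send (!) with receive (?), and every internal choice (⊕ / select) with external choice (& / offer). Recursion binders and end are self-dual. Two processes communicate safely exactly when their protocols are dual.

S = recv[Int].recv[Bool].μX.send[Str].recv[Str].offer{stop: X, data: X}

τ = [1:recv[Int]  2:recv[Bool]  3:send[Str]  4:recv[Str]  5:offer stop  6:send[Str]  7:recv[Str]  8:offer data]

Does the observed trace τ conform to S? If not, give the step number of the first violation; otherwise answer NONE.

NONE

@1 recv[Int]  ✓  cont: recv[Bool].μX.…
@2 recv[Bool]  ✓  cont: μX.…
@3 send[Str]  ✓  cont: recv[Str].offer{stop: μX.…, data: μX.…}
@4 recv[Str]  ✓  cont: offer{stop: μX.…, data: μX.…}
@5 offer stop  ✓  cont: μX.…
@6 send[Str]  ✓  cont: recv[Str].offer{stop: μX.…, data: μX.…}
@7 recv[Str]  ✓  cont: offer{stop: μX.…, data: μX.…}
@8 offer data  ✓  cont: μX.…
τ conforms to S (length 8)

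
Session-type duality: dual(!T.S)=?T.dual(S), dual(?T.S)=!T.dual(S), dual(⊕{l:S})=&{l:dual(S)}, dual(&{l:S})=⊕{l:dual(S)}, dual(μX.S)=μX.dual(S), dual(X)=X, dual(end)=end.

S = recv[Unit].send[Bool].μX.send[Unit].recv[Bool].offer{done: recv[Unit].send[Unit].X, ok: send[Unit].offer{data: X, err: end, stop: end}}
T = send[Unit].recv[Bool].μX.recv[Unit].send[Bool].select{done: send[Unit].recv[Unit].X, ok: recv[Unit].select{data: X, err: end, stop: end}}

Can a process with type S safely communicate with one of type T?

recv[Unit] | send[Unit]  ok
  send[Bool] | recv[Bool]  ok
    μX | μX  ok (binder kept)
      send[Unit] | recv[Unit]  ok
        recv[Bool] | send[Bool]  ok
          offer{done,ok} | select{done,ok}  ok label sets agree
            [done]
              recv[Unit] | send[Unit]  ok
                send[Unit] | recv[Unit]  ok
                  X | X  ok
            [ok]
              send[Unit] | recv[Unit]  ok
                offer{data,err,stop} | select{data,err,stop}  ok label sets agree
                  [data]
                    X | X  ok
                  [err]
                    end | end  ok
                  [stop]
                    end | end  ok

YES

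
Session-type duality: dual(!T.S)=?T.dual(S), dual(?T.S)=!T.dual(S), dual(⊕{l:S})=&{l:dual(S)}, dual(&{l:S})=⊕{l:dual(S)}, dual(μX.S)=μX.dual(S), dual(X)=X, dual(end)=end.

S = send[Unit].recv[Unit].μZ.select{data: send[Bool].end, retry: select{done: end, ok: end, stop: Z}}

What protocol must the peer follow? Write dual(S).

send[Unit] ↦ recv[Unit]
  recv[Unit] ↦ send[Unit]
    μZ ↦ μZ  (rec unchanged)
      select{data,retry} ↦ offer{data,retry}  (internal→external)
        [data]
          send[Bool] ↦ recv[Bool]
            end ↦ end
        [retry]
          select{done,ok,stop} ↦ offer{done,ok,stop}  (internal→external)
            [done]
              end ↦ end
            [ok]
              end ↦ end
            [stop]
              Z ↦ Z

recv[Unit].send[Unit].μZ.offer{data: recv[Bool].end, retry: offer{done: end, ok: end, stop: Z}}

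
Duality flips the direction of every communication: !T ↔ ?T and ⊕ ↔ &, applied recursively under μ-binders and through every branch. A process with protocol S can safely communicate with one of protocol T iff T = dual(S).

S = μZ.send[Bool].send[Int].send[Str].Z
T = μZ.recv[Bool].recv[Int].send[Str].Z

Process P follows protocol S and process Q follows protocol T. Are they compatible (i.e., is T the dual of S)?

μZ vs μZ  match (μ self-dual)
  send[Bool] vs recv[Bool]  match
    send[Int] vs recv[Int]  match
      send[Str] vs send[Str]  ✗ same direction on both sides — not dual

NO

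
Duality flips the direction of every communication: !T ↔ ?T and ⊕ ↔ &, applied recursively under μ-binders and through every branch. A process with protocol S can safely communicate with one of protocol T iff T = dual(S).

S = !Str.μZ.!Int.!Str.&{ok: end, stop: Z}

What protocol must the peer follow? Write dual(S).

?Str.μZ.?Int.?Str.⊕{ok: end, stop: Z}

!Str ↦ ?Str
  μZ ↦ μZ  (rec unchanged)
    !Int ↦ ?Int
      !Str ↦ ?Str
        &{ok,stop} ↦ ⊕{ok,stop}  (external→internal)
          case ok:
            dual(end) = end
          case stop:
            dual(Z) = Z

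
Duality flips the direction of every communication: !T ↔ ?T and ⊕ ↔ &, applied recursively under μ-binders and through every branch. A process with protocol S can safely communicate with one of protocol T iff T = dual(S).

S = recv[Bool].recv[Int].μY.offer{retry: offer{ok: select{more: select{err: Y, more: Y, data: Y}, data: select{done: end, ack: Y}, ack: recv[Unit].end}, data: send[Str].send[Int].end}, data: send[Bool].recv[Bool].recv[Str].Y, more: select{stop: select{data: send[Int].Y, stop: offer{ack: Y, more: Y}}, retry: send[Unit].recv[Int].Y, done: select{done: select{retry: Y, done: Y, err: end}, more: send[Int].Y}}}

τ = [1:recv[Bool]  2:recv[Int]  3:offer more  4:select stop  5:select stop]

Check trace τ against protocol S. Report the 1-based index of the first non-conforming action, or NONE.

NONE

@1 recv[Bool]  ok  residual = recv[Int].μY.…
@2 recv[Int]  ok  residual = μY.…
@3 offer more  ok  residual = select{stop: select{data: send[Int].μY.…, stop: offer{ack: μY.…, more: μY.…}}, retry: send[Unit].recv[Int].μY.…, done: select{done: select{retry: μY.…, done: μY.…, err: end}, more: send[Int].μY.…}}
@4 select stop  ok  residual = select{data: send[Int].μY.…, stop: offer{ack: μY.…, more: μY.…}}
@5 select stop  ok  residual = offer{ack: μY.…, more: μY.…}
trace exhausted — no violation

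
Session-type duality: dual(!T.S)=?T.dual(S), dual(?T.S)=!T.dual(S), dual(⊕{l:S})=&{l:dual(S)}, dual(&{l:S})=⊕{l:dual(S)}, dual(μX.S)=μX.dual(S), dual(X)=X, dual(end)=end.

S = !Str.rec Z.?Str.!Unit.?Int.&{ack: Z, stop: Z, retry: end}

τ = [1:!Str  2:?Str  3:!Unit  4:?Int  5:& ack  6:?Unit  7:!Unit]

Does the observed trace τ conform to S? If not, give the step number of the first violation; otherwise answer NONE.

6

[1] !Str  ✓  now at rec Z.…
[2] ?Str  ✓  now at !Unit.?Int.&{ack: rec Z.…, stop: rec Z.…, retry: end}
[3] !Unit  ✓  now at ?Int.&{ack: rec Z.…, stop: rec Z.…, retry: end}
[4] ?Int  ✓  now at &{ack: rec Z.…, stop: rec Z.…, retry: end}
[5] & ack  ✓  now at rec Z.…
[6] got ?Unit, protocol expects ?Str  ✗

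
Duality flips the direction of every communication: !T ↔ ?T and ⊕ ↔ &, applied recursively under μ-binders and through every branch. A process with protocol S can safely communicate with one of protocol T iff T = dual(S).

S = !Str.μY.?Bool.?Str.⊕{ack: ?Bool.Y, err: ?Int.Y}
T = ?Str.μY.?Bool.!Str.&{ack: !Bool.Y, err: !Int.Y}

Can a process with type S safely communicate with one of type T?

NO

!Str | ?Str  match
  μY | μY  match (rec unchanged)
    ?Bool | ?Bool  ✗ same direction on both sides — not dual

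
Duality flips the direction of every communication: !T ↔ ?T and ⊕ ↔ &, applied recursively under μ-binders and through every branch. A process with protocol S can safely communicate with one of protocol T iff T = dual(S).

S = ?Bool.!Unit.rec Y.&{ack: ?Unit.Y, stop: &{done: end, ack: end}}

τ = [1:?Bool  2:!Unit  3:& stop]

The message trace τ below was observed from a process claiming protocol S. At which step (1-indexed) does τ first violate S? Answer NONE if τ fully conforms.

NONE

@1 ?Bool  ✓  cont: !Unit.rec Y.…
@2 !Unit  ✓  cont: rec Y.…
@3 & stop  ✓  cont: &{done: end, ack: end}
trace exhausted — no violation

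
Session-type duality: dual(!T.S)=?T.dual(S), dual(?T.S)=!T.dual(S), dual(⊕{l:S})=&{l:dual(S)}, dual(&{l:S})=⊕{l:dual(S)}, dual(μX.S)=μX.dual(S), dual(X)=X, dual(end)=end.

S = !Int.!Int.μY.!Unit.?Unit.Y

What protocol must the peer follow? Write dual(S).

?Int.?Int.μY.?Unit.!Unit.Y

!Int → ?Int
  !Int → ?Int
    μY → μY  (μ self-dual)
      !Unit → ?Unit
        ?Unit → !Unit
          Y ↦ Y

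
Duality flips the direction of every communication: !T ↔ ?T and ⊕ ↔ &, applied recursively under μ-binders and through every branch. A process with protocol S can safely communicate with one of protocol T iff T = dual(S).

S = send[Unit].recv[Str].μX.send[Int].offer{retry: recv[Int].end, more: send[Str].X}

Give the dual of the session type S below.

send[Unit] ↦ recv[Unit]
  recv[Str] ↦ send[Str]
    μX ↦ μX  (rec unchanged)
      send[Int] ↦ recv[Int]
        offer{retry,more} ↦ select{retry,more}  (&→⊕)
          • retry:
            recv[Int] ↦ send[Int]
              dual(end) = end
          • more:
            send[Str] ↦ recv[Str]
              dual(X) = X

recv[Unit].send[Str].μX.recv[Int].select{retry: send[Int].end, more: recv[Str].X}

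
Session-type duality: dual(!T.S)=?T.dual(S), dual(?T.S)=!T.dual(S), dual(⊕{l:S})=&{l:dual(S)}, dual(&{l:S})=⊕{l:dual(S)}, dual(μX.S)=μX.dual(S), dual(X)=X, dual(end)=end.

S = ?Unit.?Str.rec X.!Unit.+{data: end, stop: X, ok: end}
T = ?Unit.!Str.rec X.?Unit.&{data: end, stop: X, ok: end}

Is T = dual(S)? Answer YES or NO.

?Unit ‖ ?Unit  ✗ same direction on both sides — not dual

NO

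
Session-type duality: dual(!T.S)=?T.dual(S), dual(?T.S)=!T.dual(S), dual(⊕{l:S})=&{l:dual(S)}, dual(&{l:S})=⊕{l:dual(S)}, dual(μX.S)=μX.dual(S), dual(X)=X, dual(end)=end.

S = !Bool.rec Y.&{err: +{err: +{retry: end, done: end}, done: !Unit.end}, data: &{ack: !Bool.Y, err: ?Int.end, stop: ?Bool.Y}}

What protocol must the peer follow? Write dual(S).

?Bool.rec Y.+{err: &{err: &{retry: end, done: end}, done: ?Unit.end}, data: +{ack: ?Bool.Y, err: !Int.end, stop: !Bool.Y}}

!Bool ↦ ?Bool
  rec Y ↦ rec Y  (rec unchanged)
    &{err,data} ↦ +{err,data}  (offer→select)
      [err]
        +{err,done} ↦ &{err,done}  (internal→external)
          [err]
            +{retry,done} ↦ &{retry,done}  (internal→external)
              [retry]
                end ↦ end
              [done]
                end ↦ end
          [done]
            !Unit ↦ ?Unit
              end ↦ end
      [data]
        &{ack,err,stop} ↦ +{ack,err,stop}  (offer→select)
          [ack]
            !Bool ↦ ?Bool
              Y ↦ Y
          [err]
            ?Int ↦ !Int
              end ↦ end
          [stop]
            ?Bool ↦ !Bool
              Y ↦ Y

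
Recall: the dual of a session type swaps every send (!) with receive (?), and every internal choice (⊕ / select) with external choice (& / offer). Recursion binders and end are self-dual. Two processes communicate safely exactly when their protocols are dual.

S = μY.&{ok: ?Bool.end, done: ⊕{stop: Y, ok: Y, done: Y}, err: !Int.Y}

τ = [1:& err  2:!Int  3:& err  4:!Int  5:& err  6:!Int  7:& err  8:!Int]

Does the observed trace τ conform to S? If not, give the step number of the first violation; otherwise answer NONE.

@1 & err  ok  state: !Int.μY.…
@2 !Int  ok  state: μY.…
@3 & err  ok  state: !Int.μY.…
@4 !Int  ok  state: μY.…
@5 & err  ok  state: !Int.μY.…
@6 !Int  ok  state: μY.…
@7 & err  ok  state: !Int.μY.…
@8 !Int  ok  state: μY.…
τ conforms to S (length 8)

NONE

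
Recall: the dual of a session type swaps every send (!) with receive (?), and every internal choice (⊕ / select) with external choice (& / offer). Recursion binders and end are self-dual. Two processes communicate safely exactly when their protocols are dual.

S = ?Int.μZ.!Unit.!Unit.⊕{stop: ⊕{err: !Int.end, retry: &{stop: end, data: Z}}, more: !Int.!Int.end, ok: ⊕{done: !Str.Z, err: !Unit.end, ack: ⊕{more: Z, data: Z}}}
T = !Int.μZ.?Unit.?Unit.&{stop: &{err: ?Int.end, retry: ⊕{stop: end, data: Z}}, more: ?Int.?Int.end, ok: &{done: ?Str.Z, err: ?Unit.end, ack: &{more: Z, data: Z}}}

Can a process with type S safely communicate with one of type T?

?Int ‖ !Int  match
  μZ ‖ μZ  match (binder kept)
    !Unit ‖ ?Unit  match
      !Unit ‖ ?Unit  match
        ⊕{stop,more,ok} ‖ &{stop,more,ok}  match label sets agree
          case stop:
            ⊕{err,retry} ‖ &{err,retry}  match label sets agree
              case err:
                !Int ‖ ?Int  match
                  end ‖ end  match
              case retry:
                &{stop,data} ‖ ⊕{stop,data}  match label sets agree
                  case stop:
                    end ‖ end  match
                  case data:
                    Z ‖ Z  match
          case more:
            !Int ‖ ?Int  match
              !Int ‖ ?Int  match
                end ‖ end  match
          case ok:
            ⊕{done,err,ack} ‖ &{done,err,ack}  match label sets agree
              case done:
                !Str ‖ ?Str  match
                  Z ‖ Z  match
              case err:
                !Unit ‖ ?Unit  match
                  end ‖ end  match
              case ack:
                ⊕{more,data} ‖ &{more,data}  match label sets agree
                  case more:
                    Z ‖ Z  match
                  case data:
                    Z ‖ Z  match

YES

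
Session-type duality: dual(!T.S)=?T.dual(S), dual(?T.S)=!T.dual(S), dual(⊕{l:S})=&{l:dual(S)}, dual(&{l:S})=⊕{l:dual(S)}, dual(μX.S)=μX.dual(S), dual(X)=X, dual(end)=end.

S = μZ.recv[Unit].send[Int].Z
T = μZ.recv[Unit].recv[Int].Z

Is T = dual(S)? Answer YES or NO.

NO

μZ vs μZ  match (binder kept)
  recv[Unit] vs recv[Unit]  ✗ same direction on both sides — not dual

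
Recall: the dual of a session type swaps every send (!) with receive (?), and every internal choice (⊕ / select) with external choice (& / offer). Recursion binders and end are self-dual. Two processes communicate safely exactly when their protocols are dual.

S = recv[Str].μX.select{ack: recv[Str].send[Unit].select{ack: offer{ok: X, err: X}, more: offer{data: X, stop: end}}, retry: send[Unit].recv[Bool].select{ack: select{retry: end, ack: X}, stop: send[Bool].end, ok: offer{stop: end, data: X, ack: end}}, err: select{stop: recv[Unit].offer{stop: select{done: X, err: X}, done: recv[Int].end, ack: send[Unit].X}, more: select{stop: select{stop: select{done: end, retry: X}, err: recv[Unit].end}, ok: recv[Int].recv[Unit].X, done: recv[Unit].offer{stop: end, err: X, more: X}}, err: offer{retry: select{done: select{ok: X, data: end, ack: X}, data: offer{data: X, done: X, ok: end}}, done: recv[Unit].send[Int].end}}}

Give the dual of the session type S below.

recv[Str] = send[Str]
  μX = μX  (binder kept)
    select{ack,retry,err} = offer{ack,retry,err}  (internal→external)
      [ack]
        recv[Str] = send[Str]
          send[Unit] = recv[Unit]
            select{ack,more} = offer{ack,more}  (internal→external)
              [ack]
                offer{ok,err} = select{ok,err}  (&→⊕)
                  [ok]
                    dual(X) = X
                  [err]
                    dual(X) = X
              [more]
                offer{data,stop} = select{data,stop}  (&→⊕)
                  [data]
                    dual(X) = X
                  [stop]
                    dual(end) = end
      [retry]
        send[Unit] = recv[Unit]
          recv[Bool] = send[Bool]
            select{ack,stop,ok} = offer{ack,stop,ok}  (internal→external)
              [ack]
                select{retry,ack} = offer{retry,ack}  (internal→external)
                  [retry]
                    dual(end) = end
                  [ack]
                    dual(X) = X
              [stop]
                send[Bool] = recv[Bool]
                  dual(end) = end
              [ok]
                offer{stop,data,ack} = select{stop,data,ack}  (&→⊕)
                  [stop]
                    dual(end) = end
                  [data]
                    dual(X) = X
                  [ack]
                    dual(end) = end
      [err]
        select{stop,more,err} = offer{stop,more,err}  (internal→external)
          [stop]
            recv[Unit] = send[Unit]
              offer{stop,done,ack} = select{stop,done,ack}  (&→⊕)
                [stop]
                  select{done,err} = offer{done,err}  (internal→external)
                    [done]
                      dual(X) = X
                    [err]
                      dual(X) = X
                [done]
                  recv[Int] = send[Int]
                    dual(end) = end
                [ack]
                  send[Unit] = recv[Unit]
                    dual(X) = X
          [more]
            select{stop,ok,done} = offer{stop,ok,done}  (internal→external)
              [stop]
                select{stop,err} = offer{stop,err}  (internal→external)
                  [stop]
                    select{done,retry} = offer{done,retry}  (internal→external)
                      [done]
                        dual(end) = end
                      [retry]
                        dual(X) = X
                  [err]
                    recv[Unit] = send[Unit]
                      dual(end) = end
              [ok]
                recv[Int] = send[Int]
                  recv[Unit] = send[Unit]
                    dual(X) = X
              [done]
                recv[Unit] = send[Unit]
                  offer{stop,err,more} = select{stop,err,more}  (&→⊕)
                    [stop]
                      dual(end) = end
                    [err]
                      dual(X) = X
                    [more]
                      dual(X) = X
          [err]
            offer{retry,done} = select{retry,done}  (&→⊕)
              [retry]
                select{done,data} = offer{done,data}  (internal→external)
                  [done]
                    select{ok,data,ack} = offer{ok,data,ack}  (internal→external)
                      [ok]
                        dual(X) = X
                      [data]
                        dual(end) = end
                      [ack]
                        dual(X) = X
                  [data]
                    offer{data,done,ok} = select{data,done,ok}  (&→⊕)
                      [data]
                        dual(X) = X
                      [done]
                        dual(X) = X
                      [ok]
                        dual(end) = end
              [done]
                recv[Unit] = send[Unit]
                  send[Int] = recv[Int]
                    dual(end) = end

send[Str].μX.offer{ack: send[Str].recv[Unit].offer{ack: select{ok: X, err: X}, more: select{data: X, stop: end}}, retry: recv[Unit].send[Bool].offer{ack: offer{retry: end, ack: X}, stop: recv[Bool].end, ok: select{stop: end, data: X, ack: end}}, err: offer{stop: send[Unit].select{stop: offer{done: X, err: X}, done: send[Int].end, ack: recv[Unit].X}, more: offer{stop: offer{stop: offer{done: end, retry: X}, err: send[Unit].end}, ok: send[Int].send[Unit].X, done: send[Unit].select{stop: end, err: X, more: X}}, err: select{retry: offer{done: offer{ok: X, data: end, ack: X}, data: select{data: X, done: X, ok: end}}, done: send[Unit].recv[Int].end}}}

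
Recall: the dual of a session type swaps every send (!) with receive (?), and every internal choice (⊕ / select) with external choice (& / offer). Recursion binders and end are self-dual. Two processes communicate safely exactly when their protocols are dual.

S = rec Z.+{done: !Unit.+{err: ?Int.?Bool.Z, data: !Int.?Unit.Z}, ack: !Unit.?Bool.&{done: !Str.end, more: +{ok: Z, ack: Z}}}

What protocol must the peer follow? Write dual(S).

rec Z.&{done: ?Unit.&{err: !Int.!Bool.Z, data: ?Int.!Unit.Z}, ack: ?Unit.!Bool.+{done: ?Str.end, more: &{ok: Z, ack: Z}}}

rec Z = rec Z  (μ self-dual)
  +{done,ack} = &{done,ack}  (internal→external)
    case done:
      !Unit = ?Unit
        +{err,data} = &{err,data}  (internal→external)
          case err:
            ?Int = !Int
              ?Bool = !Bool
                Z ↦ Z
          case data:
            !Int = ?Int
              ?Unit = !Unit
                Z ↦ Z
    case ack:
      !Unit = ?Unit
        ?Bool = !Bool
          &{done,more} = +{done,more}  (offer→select)
            case done:
              !Str = ?Str
                end ↦ end
            case more:
              +{ok,ack} = &{ok,ack}  (internal→external)
                case ok:
                  Z ↦ Z
                case ack:
                  Z ↦ Z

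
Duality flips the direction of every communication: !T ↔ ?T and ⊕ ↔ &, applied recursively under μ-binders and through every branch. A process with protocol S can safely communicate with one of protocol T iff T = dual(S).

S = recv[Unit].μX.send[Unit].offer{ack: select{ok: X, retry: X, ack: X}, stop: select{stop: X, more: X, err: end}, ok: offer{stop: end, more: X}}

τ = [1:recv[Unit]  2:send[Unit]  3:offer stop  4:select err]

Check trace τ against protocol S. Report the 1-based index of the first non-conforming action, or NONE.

NONE

@1 recv[Unit]  ok  now at μX.…
@2 send[Unit]  ok  now at offer{ack: select{ok: μX.…, retry: μX.…, ack: μX.…}, stop: select{stop: μX.…, more: μX.…, err: end}, ok: offer{stop: end, more: μX.…}}
@3 offer stop  ok  now at select{stop: μX.…, more: μX.…, err: end}
@4 select err  ok  now at end
all 4 steps conform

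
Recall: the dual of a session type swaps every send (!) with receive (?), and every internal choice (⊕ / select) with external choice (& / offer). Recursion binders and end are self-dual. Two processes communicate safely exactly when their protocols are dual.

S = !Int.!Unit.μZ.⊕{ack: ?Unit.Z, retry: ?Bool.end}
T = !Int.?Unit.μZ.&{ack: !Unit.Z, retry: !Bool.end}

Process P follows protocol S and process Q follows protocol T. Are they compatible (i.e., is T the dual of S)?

!Int ‖ !Int  ✗ same direction on both sides — not dual

NO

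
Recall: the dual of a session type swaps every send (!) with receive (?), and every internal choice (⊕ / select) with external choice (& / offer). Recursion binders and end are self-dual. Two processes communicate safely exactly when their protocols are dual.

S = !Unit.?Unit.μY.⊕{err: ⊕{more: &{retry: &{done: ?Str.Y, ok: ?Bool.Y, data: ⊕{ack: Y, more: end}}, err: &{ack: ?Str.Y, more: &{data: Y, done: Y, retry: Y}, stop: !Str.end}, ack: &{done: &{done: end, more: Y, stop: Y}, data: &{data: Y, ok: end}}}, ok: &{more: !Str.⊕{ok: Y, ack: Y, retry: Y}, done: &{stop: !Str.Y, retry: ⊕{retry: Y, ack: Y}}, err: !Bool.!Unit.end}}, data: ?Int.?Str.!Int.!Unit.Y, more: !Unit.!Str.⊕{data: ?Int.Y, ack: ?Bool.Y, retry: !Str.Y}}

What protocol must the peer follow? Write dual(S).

?Unit.!Unit.μY.&{err: &{more: ⊕{retry: ⊕{done: !Str.Y, ok: !Bool.Y, data: &{ack: Y, more: end}}, err: ⊕{ack: !Str.Y, more: ⊕{data: Y, done: Y, retry: Y}, stop: ?Str.end}, ack: ⊕{done: ⊕{done: end, more: Y, stop: Y}, data: ⊕{data: Y, ok: end}}}, ok: ⊕{more: ?Str.&{ok: Y, ack: Y, retry: Y}, done: ⊕{stop: ?Str.Y, retry: &{retry: Y, ack: Y}}, err: ?Bool.?Unit.end}}, data: !Int.!Str.?Int.?Unit.Y, more: ?Unit.?Str.&{data: !Int.Y, ack: !Bool.Y, retry: ?Str.Y}}

!Unit = ?Unit
  ?Unit = !Unit
    μY = μY  (μ self-dual)
      ⊕{err,data,more} = &{err,data,more}  (select→offer)
        [err]
          ⊕{more,ok} = &{more,ok}  (select→offer)
            [more]
              &{retry,err,ack} = ⊕{retry,err,ack}  (&→⊕)
                [retry]
                  &{done,ok,data} = ⊕{done,ok,data}  (&→⊕)
                    [done]
                      ?Str = !Str
                        Y self-dual
                    [ok]
                      ?Bool = !Bool
                        Y self-dual
                    [data]
                      ⊕{ack,more} = &{ack,more}  (select→offer)
                        [ack]
                          Y self-dual
                        [more]
                          end self-dual
                [err]
                  &{ack,more,stop} = ⊕{ack,more,stop}  (&→⊕)
                    [ack]
                      ?Str = !Str
                        Y self-dual
                    [more]
                      &{data,done,retry} = ⊕{data,done,retry}  (&→⊕)
                        [data]
                          Y self-dual
                        [done]
                          Y self-dual
                        [retry]
                          Y self-dual
                    [stop]
                      !Str = ?Str
                        end self-dual
                [ack]
                  &{done,data} = ⊕{done,data}  (&→⊕)
                    [done]
                      &{done,more,stop} = ⊕{done,more,stop}  (&→⊕)
                        [done]
                          end self-dual
                        [more]
                          Y self-dual
                        [stop]
                          Y self-dual
                    [data]
                      &{data,ok} = ⊕{data,ok}  (&→⊕)
                        [data]
                          Y self-dual
                        [ok]
                          end self-dual
            [ok]
              &{more,done,err} = ⊕{more,done,err}  (&→⊕)
                [more]
                  !Str = ?Str
                    ⊕{ok,ack,retry} = &{ok,ack,retry}  (select→offer)
                      [ok]
                        Y self-dual
                      [ack]
                        Y self-dual
                      [retry]
                        Y self-dual
                [done]
                  &{stop,retry} = ⊕{stop,retry}  (&→⊕)
                    [stop]
                      !Str = ?Str
                        Y self-dual
                    [retry]
                      ⊕{retry,ack} = &{retry,ack}  (select→offer)
                        [retry]
                          Y self-dual
                        [ack]
                          Y self-dual
                [err]
                  !Bool = ?Bool
                    !Unit = ?Unit
                      end self-dual
        [data]
          ?Int = !Int
            ?Str = !Str
              !Int = ?Int
                !Unit = ?Unit
                  Y self-dual
        [more]
          !Unit = ?Unit
            !Str = ?Str
              ⊕{data,ack,retry} = &{data,ack,retry}  (select→offer)
                [data]
                  ?Int = !Int
                    Y self-dual
                [ack]
                  ?Bool = !Bool
                    Y self-dual
                [retry]
                  !Str = ?Str
                    Y self-dual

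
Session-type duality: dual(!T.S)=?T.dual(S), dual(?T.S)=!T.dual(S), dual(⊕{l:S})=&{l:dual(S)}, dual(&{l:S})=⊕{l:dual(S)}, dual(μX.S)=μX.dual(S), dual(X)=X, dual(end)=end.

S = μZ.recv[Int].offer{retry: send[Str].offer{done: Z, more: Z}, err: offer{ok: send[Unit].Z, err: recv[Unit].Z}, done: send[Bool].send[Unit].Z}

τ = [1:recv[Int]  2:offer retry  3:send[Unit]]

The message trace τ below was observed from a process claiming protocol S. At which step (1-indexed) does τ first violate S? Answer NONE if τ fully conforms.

@1 recv[Int]  match  residual = offer{retry: send[Str].offer{done: μZ.…, more: μZ.…}, err: offer{ok: send[Unit].μZ.…, err: recv[Unit].μZ.…}, done: send[Bool].send[Unit].μZ.…}
@2 offer retry  match  residual = send[Str].offer{done: μZ.…, more: μZ.…}
@3 got send[Unit], protocol expects send[Str]  ✗

3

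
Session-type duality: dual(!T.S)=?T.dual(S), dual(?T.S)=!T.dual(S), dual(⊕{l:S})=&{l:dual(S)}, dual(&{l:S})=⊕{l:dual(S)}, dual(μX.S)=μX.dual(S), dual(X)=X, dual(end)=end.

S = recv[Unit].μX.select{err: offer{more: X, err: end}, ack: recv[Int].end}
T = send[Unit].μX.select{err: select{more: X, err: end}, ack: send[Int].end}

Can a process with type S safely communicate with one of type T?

recv[Unit] vs send[Unit]  ✓
  μX vs μX  ✓ (binder kept)
    select{err,ack} vs select{err,ack}  ✗ choice polarity not flipped — not dual

NO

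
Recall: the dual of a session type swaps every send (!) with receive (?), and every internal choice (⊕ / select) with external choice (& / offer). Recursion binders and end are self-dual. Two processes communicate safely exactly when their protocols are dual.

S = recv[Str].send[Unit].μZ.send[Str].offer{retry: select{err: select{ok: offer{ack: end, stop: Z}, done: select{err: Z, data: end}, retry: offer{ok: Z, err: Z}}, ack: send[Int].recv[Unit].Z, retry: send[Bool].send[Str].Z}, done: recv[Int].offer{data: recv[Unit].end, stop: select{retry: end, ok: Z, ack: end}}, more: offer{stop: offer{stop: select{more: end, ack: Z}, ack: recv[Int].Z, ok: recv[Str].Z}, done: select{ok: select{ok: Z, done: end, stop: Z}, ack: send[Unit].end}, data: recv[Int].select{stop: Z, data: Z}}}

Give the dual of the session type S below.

send[Str].recv[Unit].μZ.recv[Str].select{retry: offer{err: offer{ok: select{ack: end, stop: Z}, done: offer{err: Z, data: end}, retry: select{ok: Z, err: Z}}, ack: recv[Int].send[Unit].Z, retry: recv[Bool].recv[Str].Z}, done: send[Int].select{data: send[Unit].end, stop: offer{retry: end, ok: Z, ack: end}}, more: select{stop: select{stop: offer{more: end, ack: Z}, ack: send[Int].Z, ok: send[Str].Z}, done: offer{ok: offer{ok: Z, done: end, stop: Z}, ack: recv[Unit].end}, data: send[Int].offer{stop: Z, data: Z}}}

recv[Str] ↦ send[Str]
  send[Unit] ↦ recv[Unit]
    μZ ↦ μZ  (binder kept)
      send[Str] ↦ recv[Str]
        offer{retry,done,more} ↦ select{retry,done,more}  (&→⊕)
          [retry]
            select{err,ack,retry} ↦ offer{err,ack,retry}  (⊕→&)
              [err]
                select{ok,done,retry} ↦ offer{ok,done,retry}  (⊕→&)
                  [ok]
                    offer{ack,stop} ↦ select{ack,stop}  (&→⊕)
                      [ack]
                        dual(end) = end
                      [stop]
                        dual(Z) = Z
                  [done]
                    select{err,data} ↦ offer{err,data}  (⊕→&)
                      [err]
                        dual(Z) = Z
                      [data]
                        dual(end) = end
                  [retry]
                    offer{ok,err} ↦ select{ok,err}  (&→⊕)
                      [ok]
                        dual(Z) = Z
                      [err]
                        dual(Z) = Z
              [ack]
                send[Int] ↦ recv[Int]
                  recv[Unit] ↦ send[Unit]
                    dual(Z) = Z
              [retry]
                send[Bool] ↦ recv[Bool]
                  send[Str] ↦ recv[Str]
                    dual(Z) = Z
          [done]
            recv[Int] ↦ send[Int]
              offer{data,stop} ↦ select{data,stop}  (&→⊕)
                [data]
                  recv[Unit] ↦ send[Unit]
                    dual(end) = end
                [stop]
                  select{retry,ok,ack} ↦ offer{retry,ok,ack}  (⊕→&)
                    [retry]
                      dual(end) = end
                    [ok]
                      dual(Z) = Z
                    [ack]
                      dual(end) = end
          [more]
            offer{stop,done,data} ↦ select{stop,done,data}  (&→⊕)
              [stop]
                offer{stop,ack,ok} ↦ select{stop,ack,ok}  (&→⊕)
                  [stop]
                    select{more,ack} ↦ offer{more,ack}  (⊕→&)
                      [more]
                        dual(end) = end
                      [ack]
                        dual(Z) = Z
                  [ack]
                    recv[Int] ↦ send[Int]
                      dual(Z) = Z
                  [ok]
                    recv[Str] ↦ send[Str]
                      dual(Z) = Z
              [done]
                select{ok,ack} ↦ offer{ok,ack}  (⊕→&)
                  [ok]
                    select{ok,done,stop} ↦ offer{ok,done,stop}  (⊕→&)
                      [ok]
                        dual(Z) = Z
                      [done]
                        dual(end) = end
                      [stop]
                        dual(Z) = Z
                  [ack]
                    send[Unit] ↦ recv[Unit]
                      dual(end) = end
              [data]
                recv[Int] ↦ send[Int]
                  select{stop,data} ↦ offer{stop,data}  (⊕→&)
                    [stop]
                      dual(Z) = Z
                    [data]
                      dual(Z) = Z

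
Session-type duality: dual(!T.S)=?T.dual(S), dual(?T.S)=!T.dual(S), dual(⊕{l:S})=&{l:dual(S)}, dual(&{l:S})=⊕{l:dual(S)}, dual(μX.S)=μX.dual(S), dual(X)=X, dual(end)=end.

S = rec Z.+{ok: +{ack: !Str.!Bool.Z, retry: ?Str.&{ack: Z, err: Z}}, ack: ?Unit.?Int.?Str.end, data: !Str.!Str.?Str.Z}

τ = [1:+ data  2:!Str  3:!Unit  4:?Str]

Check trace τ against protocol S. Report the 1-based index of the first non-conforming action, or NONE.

3

[1] + data  ok  cont: !Str.!Str.?Str.rec Z.…
[2] !Str  ok  cont: !Str.?Str.rec Z.…
[3] got !Unit, protocol expects !Str  ✗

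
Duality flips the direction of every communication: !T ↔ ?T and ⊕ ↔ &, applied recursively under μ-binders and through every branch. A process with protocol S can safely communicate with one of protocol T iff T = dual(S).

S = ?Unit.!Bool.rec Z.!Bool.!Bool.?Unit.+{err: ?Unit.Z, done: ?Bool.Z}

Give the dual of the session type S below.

?Unit → !Unit
  !Bool → ?Bool
    rec Z → rec Z  (binder kept)
      !Bool → ?Bool
        !Bool → ?Bool
          ?Unit → !Unit
            +{err,done} → &{err,done}  (⊕→&)
              • err:
                ?Unit → !Unit
                  Z self-dual
              • done:
                ?Bool → !Bool
                  Z self-dual

!Unit.?Bool.rec Z.?Bool.?Bool.!Unit.&{err: !Unit.Z, done: !Bool.Z}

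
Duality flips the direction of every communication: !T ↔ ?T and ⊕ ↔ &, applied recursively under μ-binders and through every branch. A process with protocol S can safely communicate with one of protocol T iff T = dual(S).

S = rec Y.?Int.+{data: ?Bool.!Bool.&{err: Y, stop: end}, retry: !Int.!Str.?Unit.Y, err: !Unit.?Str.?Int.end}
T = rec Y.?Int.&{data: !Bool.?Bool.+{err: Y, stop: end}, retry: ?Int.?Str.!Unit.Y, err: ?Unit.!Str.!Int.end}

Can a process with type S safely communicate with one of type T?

NO

rec Y | rec Y  match (rec unchanged)
  ?Int | ?Int  ✗ same direction on both sides — not dual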